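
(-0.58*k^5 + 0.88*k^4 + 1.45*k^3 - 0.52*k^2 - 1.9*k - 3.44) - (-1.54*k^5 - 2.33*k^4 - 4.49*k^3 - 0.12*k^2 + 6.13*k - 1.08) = 0.96*k^5 + 3.21*k^4 + 5.94*k^3 - 0.4*k^2 - 8.03*k - 2.36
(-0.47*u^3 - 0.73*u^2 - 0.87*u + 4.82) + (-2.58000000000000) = -0.47*u^3 - 0.73*u^2 - 0.87*u + 2.24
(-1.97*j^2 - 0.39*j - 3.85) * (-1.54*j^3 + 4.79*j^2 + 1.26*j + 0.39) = 3.0338*j^5 - 8.8357*j^4 + 1.5787*j^3 - 19.7012*j^2 - 5.0031*j - 1.5015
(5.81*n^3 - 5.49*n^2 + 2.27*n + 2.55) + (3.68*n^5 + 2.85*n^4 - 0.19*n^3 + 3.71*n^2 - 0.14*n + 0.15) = 3.68*n^5 + 2.85*n^4 + 5.62*n^3 - 1.78*n^2 + 2.13*n + 2.7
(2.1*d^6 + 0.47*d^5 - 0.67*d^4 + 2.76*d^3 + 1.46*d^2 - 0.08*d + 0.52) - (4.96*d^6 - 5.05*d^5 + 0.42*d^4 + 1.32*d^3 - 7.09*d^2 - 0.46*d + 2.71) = -2.86*d^6 + 5.52*d^5 - 1.09*d^4 + 1.44*d^3 + 8.55*d^2 + 0.38*d - 2.19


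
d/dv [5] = 0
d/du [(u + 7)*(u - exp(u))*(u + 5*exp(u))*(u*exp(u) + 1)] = (1 - exp(u))*(u + 7)*(u + 5*exp(u))*(u*exp(u) + 1) + (u + 1)*(u + 7)*(u - exp(u))*(u + 5*exp(u))*exp(u) + (u + 7)*(u - exp(u))*(u*exp(u) + 1)*(5*exp(u) + 1) + (u - exp(u))*(u + 5*exp(u))*(u*exp(u) + 1)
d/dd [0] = 0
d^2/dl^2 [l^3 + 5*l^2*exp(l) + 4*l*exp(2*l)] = 5*l^2*exp(l) + 16*l*exp(2*l) + 20*l*exp(l) + 6*l + 16*exp(2*l) + 10*exp(l)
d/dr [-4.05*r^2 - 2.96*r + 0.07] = -8.1*r - 2.96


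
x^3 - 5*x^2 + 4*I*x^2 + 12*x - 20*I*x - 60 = (x - 5)*(x - 2*I)*(x + 6*I)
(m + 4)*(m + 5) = m^2 + 9*m + 20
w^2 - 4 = (w - 2)*(w + 2)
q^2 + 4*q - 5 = (q - 1)*(q + 5)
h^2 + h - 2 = (h - 1)*(h + 2)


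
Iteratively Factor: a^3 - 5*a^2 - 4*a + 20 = (a - 5)*(a^2 - 4) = (a - 5)*(a - 2)*(a + 2)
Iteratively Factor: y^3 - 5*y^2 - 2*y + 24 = (y + 2)*(y^2 - 7*y + 12) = (y - 3)*(y + 2)*(y - 4)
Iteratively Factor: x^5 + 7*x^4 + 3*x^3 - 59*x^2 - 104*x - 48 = (x - 3)*(x^4 + 10*x^3 + 33*x^2 + 40*x + 16) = (x - 3)*(x + 1)*(x^3 + 9*x^2 + 24*x + 16) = (x - 3)*(x + 1)*(x + 4)*(x^2 + 5*x + 4) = (x - 3)*(x + 1)^2*(x + 4)*(x + 4)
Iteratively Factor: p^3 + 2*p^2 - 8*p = (p - 2)*(p^2 + 4*p) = p*(p - 2)*(p + 4)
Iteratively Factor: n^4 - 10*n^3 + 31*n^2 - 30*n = (n - 2)*(n^3 - 8*n^2 + 15*n) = n*(n - 2)*(n^2 - 8*n + 15) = n*(n - 5)*(n - 2)*(n - 3)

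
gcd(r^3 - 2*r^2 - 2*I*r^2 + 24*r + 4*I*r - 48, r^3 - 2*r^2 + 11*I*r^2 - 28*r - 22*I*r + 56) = r^2 + r*(-2 + 4*I) - 8*I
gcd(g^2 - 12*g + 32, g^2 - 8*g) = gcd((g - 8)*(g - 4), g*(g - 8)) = g - 8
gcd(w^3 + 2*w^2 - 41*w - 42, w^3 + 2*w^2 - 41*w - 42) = w^3 + 2*w^2 - 41*w - 42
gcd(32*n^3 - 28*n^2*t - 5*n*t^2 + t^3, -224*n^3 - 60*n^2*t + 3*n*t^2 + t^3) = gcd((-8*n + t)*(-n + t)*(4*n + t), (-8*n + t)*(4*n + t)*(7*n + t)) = -32*n^2 - 4*n*t + t^2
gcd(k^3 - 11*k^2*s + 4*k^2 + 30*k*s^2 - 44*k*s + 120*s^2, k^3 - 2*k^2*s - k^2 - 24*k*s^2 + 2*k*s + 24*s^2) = -k + 6*s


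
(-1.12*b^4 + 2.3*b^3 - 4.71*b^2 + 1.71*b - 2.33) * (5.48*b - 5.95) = -6.1376*b^5 + 19.268*b^4 - 39.4958*b^3 + 37.3953*b^2 - 22.9429*b + 13.8635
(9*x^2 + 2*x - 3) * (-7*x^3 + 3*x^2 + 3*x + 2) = -63*x^5 + 13*x^4 + 54*x^3 + 15*x^2 - 5*x - 6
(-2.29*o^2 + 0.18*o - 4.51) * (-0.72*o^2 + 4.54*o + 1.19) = 1.6488*o^4 - 10.5262*o^3 + 1.3393*o^2 - 20.2612*o - 5.3669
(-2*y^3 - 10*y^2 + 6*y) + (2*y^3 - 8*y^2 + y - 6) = -18*y^2 + 7*y - 6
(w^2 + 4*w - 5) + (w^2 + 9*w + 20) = 2*w^2 + 13*w + 15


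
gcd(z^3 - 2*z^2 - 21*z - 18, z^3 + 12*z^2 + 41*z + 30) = z + 1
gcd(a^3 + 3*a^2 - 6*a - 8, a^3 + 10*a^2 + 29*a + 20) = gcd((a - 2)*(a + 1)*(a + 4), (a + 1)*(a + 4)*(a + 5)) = a^2 + 5*a + 4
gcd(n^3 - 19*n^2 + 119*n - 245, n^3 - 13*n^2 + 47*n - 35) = n^2 - 12*n + 35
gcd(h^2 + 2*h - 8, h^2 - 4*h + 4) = h - 2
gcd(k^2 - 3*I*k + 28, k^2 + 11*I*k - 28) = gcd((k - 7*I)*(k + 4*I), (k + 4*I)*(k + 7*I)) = k + 4*I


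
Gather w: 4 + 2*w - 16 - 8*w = -6*w - 12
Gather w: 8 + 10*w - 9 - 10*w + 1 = 0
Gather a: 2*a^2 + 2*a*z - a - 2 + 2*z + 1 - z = 2*a^2 + a*(2*z - 1) + z - 1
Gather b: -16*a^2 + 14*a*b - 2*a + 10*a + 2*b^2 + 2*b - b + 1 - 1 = -16*a^2 + 8*a + 2*b^2 + b*(14*a + 1)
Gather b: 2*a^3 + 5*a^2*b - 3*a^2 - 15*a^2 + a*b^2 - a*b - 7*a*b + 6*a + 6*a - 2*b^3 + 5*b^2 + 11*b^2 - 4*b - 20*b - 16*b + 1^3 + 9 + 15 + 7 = 2*a^3 - 18*a^2 + 12*a - 2*b^3 + b^2*(a + 16) + b*(5*a^2 - 8*a - 40) + 32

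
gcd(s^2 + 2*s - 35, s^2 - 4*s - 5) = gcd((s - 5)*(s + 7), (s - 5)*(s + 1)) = s - 5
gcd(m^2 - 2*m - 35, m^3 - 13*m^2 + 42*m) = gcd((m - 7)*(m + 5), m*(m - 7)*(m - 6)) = m - 7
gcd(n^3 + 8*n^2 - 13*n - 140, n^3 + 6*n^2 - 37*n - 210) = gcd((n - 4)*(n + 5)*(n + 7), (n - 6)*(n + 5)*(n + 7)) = n^2 + 12*n + 35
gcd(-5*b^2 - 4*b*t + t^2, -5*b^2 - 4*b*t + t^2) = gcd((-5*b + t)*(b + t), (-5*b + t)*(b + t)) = -5*b^2 - 4*b*t + t^2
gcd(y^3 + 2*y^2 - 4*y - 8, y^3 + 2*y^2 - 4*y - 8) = y^3 + 2*y^2 - 4*y - 8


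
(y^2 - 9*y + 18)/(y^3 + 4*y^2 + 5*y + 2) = (y^2 - 9*y + 18)/(y^3 + 4*y^2 + 5*y + 2)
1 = 1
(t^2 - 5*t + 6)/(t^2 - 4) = (t - 3)/(t + 2)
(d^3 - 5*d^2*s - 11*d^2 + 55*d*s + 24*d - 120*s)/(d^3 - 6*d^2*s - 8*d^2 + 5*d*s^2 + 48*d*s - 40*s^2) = (3 - d)/(-d + s)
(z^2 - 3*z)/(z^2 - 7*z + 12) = z/(z - 4)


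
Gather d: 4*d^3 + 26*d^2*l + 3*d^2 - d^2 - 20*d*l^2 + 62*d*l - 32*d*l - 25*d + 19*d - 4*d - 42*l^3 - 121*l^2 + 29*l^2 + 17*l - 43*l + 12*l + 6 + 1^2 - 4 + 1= 4*d^3 + d^2*(26*l + 2) + d*(-20*l^2 + 30*l - 10) - 42*l^3 - 92*l^2 - 14*l + 4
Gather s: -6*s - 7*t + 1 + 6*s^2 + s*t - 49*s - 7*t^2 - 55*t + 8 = 6*s^2 + s*(t - 55) - 7*t^2 - 62*t + 9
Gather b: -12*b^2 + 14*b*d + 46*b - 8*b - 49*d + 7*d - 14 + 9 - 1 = -12*b^2 + b*(14*d + 38) - 42*d - 6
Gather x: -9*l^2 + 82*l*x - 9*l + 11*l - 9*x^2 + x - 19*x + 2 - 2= -9*l^2 + 2*l - 9*x^2 + x*(82*l - 18)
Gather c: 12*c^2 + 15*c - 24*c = 12*c^2 - 9*c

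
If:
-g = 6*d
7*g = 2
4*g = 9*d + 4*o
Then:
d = -1/21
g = 2/7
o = 11/28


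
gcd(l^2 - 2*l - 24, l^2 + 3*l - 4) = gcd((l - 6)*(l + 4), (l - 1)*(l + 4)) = l + 4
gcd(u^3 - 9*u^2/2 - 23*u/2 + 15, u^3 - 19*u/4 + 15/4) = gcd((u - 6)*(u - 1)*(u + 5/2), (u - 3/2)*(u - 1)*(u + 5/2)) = u^2 + 3*u/2 - 5/2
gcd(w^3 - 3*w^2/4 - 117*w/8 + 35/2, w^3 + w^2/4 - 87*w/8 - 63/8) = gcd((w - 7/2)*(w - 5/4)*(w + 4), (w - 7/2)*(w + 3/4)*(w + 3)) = w - 7/2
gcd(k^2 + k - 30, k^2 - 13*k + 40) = k - 5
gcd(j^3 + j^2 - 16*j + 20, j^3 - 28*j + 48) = j - 2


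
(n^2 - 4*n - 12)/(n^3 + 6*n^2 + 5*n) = (n^2 - 4*n - 12)/(n*(n^2 + 6*n + 5))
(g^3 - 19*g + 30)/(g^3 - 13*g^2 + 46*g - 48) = (g + 5)/(g - 8)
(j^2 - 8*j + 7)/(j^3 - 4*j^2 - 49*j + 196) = (j - 1)/(j^2 + 3*j - 28)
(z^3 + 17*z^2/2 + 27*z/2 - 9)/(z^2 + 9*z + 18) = z - 1/2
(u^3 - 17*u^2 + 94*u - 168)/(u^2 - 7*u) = u - 10 + 24/u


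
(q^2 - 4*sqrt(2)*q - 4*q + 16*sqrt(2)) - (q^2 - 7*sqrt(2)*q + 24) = -4*q + 3*sqrt(2)*q - 24 + 16*sqrt(2)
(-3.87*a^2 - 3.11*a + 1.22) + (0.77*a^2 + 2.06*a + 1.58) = -3.1*a^2 - 1.05*a + 2.8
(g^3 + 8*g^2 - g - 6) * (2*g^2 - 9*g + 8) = 2*g^5 + 7*g^4 - 66*g^3 + 61*g^2 + 46*g - 48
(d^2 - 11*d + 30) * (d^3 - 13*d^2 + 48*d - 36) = d^5 - 24*d^4 + 221*d^3 - 954*d^2 + 1836*d - 1080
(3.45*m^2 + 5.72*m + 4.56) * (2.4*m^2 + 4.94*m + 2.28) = 8.28*m^4 + 30.771*m^3 + 47.0668*m^2 + 35.568*m + 10.3968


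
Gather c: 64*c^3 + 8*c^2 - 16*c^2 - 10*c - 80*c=64*c^3 - 8*c^2 - 90*c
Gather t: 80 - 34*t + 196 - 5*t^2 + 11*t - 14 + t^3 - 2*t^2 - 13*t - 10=t^3 - 7*t^2 - 36*t + 252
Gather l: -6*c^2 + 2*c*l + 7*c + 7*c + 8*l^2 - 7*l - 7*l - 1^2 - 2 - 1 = -6*c^2 + 14*c + 8*l^2 + l*(2*c - 14) - 4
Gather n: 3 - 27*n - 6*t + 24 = -27*n - 6*t + 27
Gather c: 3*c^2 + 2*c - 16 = 3*c^2 + 2*c - 16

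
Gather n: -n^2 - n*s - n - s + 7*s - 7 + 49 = -n^2 + n*(-s - 1) + 6*s + 42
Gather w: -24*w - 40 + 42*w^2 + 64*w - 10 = 42*w^2 + 40*w - 50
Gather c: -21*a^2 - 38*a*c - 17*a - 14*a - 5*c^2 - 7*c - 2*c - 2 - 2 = -21*a^2 - 31*a - 5*c^2 + c*(-38*a - 9) - 4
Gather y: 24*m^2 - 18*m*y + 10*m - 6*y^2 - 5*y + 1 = 24*m^2 + 10*m - 6*y^2 + y*(-18*m - 5) + 1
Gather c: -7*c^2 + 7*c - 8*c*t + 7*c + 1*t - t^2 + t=-7*c^2 + c*(14 - 8*t) - t^2 + 2*t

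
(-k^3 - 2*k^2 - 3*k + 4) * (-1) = k^3 + 2*k^2 + 3*k - 4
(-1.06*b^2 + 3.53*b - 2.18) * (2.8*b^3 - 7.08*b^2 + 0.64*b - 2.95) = -2.968*b^5 + 17.3888*b^4 - 31.7748*b^3 + 20.8206*b^2 - 11.8087*b + 6.431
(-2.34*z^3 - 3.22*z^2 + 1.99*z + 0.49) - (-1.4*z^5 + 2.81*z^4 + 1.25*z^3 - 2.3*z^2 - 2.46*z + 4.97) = 1.4*z^5 - 2.81*z^4 - 3.59*z^3 - 0.92*z^2 + 4.45*z - 4.48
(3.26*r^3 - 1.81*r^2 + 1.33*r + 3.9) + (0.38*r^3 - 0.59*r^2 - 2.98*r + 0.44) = 3.64*r^3 - 2.4*r^2 - 1.65*r + 4.34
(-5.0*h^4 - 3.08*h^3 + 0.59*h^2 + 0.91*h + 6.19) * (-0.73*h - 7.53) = 3.65*h^5 + 39.8984*h^4 + 22.7617*h^3 - 5.107*h^2 - 11.371*h - 46.6107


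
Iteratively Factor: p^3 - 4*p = (p - 2)*(p^2 + 2*p) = p*(p - 2)*(p + 2)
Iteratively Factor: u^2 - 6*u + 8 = (u - 2)*(u - 4)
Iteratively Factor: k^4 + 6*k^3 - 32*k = (k - 2)*(k^3 + 8*k^2 + 16*k) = k*(k - 2)*(k^2 + 8*k + 16) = k*(k - 2)*(k + 4)*(k + 4)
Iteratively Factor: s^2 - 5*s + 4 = (s - 1)*(s - 4)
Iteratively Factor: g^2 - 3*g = (g)*(g - 3)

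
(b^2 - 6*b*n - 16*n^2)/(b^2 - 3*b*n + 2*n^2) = (b^2 - 6*b*n - 16*n^2)/(b^2 - 3*b*n + 2*n^2)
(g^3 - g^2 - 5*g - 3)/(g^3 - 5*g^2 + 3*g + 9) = (g + 1)/(g - 3)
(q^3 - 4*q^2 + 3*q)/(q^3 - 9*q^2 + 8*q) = (q - 3)/(q - 8)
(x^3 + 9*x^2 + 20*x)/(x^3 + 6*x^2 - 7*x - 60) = x/(x - 3)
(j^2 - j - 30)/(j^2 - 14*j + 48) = (j + 5)/(j - 8)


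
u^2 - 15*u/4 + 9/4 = (u - 3)*(u - 3/4)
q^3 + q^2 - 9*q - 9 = (q - 3)*(q + 1)*(q + 3)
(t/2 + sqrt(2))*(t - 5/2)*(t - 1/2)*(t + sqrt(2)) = t^4/2 - 3*t^3/2 + 3*sqrt(2)*t^3/2 - 9*sqrt(2)*t^2/2 + 21*t^2/8 - 6*t + 15*sqrt(2)*t/8 + 5/2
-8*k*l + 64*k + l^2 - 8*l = (-8*k + l)*(l - 8)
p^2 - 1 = (p - 1)*(p + 1)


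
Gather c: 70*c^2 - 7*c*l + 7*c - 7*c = 70*c^2 - 7*c*l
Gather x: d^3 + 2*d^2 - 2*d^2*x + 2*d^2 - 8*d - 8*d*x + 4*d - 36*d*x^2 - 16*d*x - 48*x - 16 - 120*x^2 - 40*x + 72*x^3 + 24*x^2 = d^3 + 4*d^2 - 4*d + 72*x^3 + x^2*(-36*d - 96) + x*(-2*d^2 - 24*d - 88) - 16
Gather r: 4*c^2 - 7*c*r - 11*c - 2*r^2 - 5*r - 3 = 4*c^2 - 11*c - 2*r^2 + r*(-7*c - 5) - 3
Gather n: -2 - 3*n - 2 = -3*n - 4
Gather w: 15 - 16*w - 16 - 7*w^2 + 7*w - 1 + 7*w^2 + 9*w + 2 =0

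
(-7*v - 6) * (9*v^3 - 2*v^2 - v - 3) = -63*v^4 - 40*v^3 + 19*v^2 + 27*v + 18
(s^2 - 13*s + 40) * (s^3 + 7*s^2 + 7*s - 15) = s^5 - 6*s^4 - 44*s^3 + 174*s^2 + 475*s - 600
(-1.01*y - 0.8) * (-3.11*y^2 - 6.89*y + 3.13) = 3.1411*y^3 + 9.4469*y^2 + 2.3507*y - 2.504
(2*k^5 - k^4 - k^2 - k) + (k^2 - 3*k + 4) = 2*k^5 - k^4 - 4*k + 4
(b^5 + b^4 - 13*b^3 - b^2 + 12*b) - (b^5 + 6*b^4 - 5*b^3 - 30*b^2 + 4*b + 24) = -5*b^4 - 8*b^3 + 29*b^2 + 8*b - 24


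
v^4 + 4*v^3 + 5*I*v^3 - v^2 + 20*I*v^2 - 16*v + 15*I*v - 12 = (v + 1)*(v + 3)*(v + I)*(v + 4*I)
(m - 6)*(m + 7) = m^2 + m - 42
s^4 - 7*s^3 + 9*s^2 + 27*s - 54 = (s - 3)^3*(s + 2)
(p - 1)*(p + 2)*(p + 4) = p^3 + 5*p^2 + 2*p - 8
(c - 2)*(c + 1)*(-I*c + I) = -I*c^3 + 2*I*c^2 + I*c - 2*I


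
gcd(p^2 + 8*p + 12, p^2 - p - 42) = p + 6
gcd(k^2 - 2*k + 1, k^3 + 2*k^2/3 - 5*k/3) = k - 1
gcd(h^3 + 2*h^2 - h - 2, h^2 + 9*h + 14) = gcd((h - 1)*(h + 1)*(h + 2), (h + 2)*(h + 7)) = h + 2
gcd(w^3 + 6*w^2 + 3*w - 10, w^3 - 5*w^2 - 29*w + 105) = w + 5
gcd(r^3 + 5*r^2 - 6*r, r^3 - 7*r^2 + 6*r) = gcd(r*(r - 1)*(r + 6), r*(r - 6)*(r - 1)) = r^2 - r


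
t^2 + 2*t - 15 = (t - 3)*(t + 5)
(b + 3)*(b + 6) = b^2 + 9*b + 18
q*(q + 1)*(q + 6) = q^3 + 7*q^2 + 6*q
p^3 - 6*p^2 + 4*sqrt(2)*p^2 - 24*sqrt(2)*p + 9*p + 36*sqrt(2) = (p - 3)^2*(p + 4*sqrt(2))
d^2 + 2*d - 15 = (d - 3)*(d + 5)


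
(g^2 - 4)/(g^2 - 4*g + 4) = (g + 2)/(g - 2)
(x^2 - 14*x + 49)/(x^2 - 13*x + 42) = (x - 7)/(x - 6)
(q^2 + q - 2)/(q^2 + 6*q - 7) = (q + 2)/(q + 7)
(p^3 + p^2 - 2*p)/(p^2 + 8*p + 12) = p*(p - 1)/(p + 6)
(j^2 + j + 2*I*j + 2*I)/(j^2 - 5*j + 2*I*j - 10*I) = (j + 1)/(j - 5)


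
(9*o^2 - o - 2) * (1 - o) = -9*o^3 + 10*o^2 + o - 2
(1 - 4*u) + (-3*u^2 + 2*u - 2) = -3*u^2 - 2*u - 1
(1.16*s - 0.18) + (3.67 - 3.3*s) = 3.49 - 2.14*s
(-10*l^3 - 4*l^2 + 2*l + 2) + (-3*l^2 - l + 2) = -10*l^3 - 7*l^2 + l + 4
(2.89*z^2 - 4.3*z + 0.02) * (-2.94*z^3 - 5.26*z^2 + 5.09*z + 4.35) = -8.4966*z^5 - 2.5594*z^4 + 37.2693*z^3 - 9.4207*z^2 - 18.6032*z + 0.087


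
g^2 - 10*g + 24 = (g - 6)*(g - 4)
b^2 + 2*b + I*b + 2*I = (b + 2)*(b + I)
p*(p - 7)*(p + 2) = p^3 - 5*p^2 - 14*p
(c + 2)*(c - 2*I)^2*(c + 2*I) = c^4 + 2*c^3 - 2*I*c^3 + 4*c^2 - 4*I*c^2 + 8*c - 8*I*c - 16*I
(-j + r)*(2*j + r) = -2*j^2 + j*r + r^2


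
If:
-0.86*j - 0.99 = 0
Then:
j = -1.15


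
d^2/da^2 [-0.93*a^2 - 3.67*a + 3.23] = -1.86000000000000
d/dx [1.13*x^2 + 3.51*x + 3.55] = 2.26*x + 3.51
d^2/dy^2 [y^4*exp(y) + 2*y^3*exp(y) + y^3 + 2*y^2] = y^4*exp(y) + 10*y^3*exp(y) + 24*y^2*exp(y) + 12*y*exp(y) + 6*y + 4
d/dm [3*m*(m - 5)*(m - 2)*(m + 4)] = 12*m^3 - 27*m^2 - 108*m + 120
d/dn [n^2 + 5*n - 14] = 2*n + 5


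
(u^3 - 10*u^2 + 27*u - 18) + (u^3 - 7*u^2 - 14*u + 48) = 2*u^3 - 17*u^2 + 13*u + 30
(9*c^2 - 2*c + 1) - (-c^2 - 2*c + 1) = 10*c^2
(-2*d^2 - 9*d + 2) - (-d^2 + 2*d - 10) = -d^2 - 11*d + 12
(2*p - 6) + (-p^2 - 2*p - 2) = -p^2 - 8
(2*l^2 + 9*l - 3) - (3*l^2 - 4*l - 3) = -l^2 + 13*l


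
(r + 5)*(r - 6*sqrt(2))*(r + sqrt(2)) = r^3 - 5*sqrt(2)*r^2 + 5*r^2 - 25*sqrt(2)*r - 12*r - 60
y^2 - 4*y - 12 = (y - 6)*(y + 2)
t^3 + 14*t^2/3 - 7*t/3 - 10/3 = (t - 1)*(t + 2/3)*(t + 5)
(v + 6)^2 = v^2 + 12*v + 36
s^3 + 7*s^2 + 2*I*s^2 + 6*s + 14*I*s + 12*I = (s + 1)*(s + 6)*(s + 2*I)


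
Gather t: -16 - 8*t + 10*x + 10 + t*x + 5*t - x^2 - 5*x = t*(x - 3) - x^2 + 5*x - 6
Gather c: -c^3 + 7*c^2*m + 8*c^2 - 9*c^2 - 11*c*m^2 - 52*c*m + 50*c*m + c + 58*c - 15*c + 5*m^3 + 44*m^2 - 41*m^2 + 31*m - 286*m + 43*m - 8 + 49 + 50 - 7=-c^3 + c^2*(7*m - 1) + c*(-11*m^2 - 2*m + 44) + 5*m^3 + 3*m^2 - 212*m + 84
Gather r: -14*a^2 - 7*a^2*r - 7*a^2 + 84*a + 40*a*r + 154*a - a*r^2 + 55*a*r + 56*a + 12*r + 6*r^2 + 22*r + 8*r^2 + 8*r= -21*a^2 + 294*a + r^2*(14 - a) + r*(-7*a^2 + 95*a + 42)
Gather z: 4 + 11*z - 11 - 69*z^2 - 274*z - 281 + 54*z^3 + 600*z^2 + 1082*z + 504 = 54*z^3 + 531*z^2 + 819*z + 216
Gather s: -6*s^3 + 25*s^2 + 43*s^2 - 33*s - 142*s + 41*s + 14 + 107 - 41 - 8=-6*s^3 + 68*s^2 - 134*s + 72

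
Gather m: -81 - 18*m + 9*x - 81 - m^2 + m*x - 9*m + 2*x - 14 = -m^2 + m*(x - 27) + 11*x - 176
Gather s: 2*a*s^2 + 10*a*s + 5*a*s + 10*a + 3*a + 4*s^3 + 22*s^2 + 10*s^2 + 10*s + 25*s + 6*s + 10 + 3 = 13*a + 4*s^3 + s^2*(2*a + 32) + s*(15*a + 41) + 13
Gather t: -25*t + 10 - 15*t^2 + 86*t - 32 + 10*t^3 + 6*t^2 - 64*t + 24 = 10*t^3 - 9*t^2 - 3*t + 2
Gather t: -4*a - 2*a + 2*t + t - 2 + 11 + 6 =-6*a + 3*t + 15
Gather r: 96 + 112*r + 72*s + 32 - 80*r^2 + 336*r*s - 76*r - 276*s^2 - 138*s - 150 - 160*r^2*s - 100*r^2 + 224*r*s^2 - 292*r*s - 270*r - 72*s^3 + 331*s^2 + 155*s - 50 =r^2*(-160*s - 180) + r*(224*s^2 + 44*s - 234) - 72*s^3 + 55*s^2 + 89*s - 72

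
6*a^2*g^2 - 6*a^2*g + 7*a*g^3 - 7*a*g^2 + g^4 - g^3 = g*(a + g)*(6*a + g)*(g - 1)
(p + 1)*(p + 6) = p^2 + 7*p + 6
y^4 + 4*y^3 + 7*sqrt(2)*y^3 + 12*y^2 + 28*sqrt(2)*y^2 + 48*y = y*(y + 4)*(y + sqrt(2))*(y + 6*sqrt(2))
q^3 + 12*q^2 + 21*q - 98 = (q - 2)*(q + 7)^2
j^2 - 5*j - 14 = (j - 7)*(j + 2)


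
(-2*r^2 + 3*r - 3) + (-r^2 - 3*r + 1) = -3*r^2 - 2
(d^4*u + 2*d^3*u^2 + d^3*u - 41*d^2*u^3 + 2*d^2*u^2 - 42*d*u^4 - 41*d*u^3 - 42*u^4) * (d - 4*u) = d^5*u - 2*d^4*u^2 + d^4*u - 49*d^3*u^3 - 2*d^3*u^2 + 122*d^2*u^4 - 49*d^2*u^3 + 168*d*u^5 + 122*d*u^4 + 168*u^5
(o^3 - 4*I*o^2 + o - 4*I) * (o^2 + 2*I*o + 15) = o^5 - 2*I*o^4 + 24*o^3 - 62*I*o^2 + 23*o - 60*I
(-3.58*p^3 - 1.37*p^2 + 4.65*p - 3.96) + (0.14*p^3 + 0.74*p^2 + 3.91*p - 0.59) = -3.44*p^3 - 0.63*p^2 + 8.56*p - 4.55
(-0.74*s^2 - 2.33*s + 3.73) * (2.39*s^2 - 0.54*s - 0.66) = -1.7686*s^4 - 5.1691*s^3 + 10.6613*s^2 - 0.4764*s - 2.4618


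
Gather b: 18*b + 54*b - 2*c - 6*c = 72*b - 8*c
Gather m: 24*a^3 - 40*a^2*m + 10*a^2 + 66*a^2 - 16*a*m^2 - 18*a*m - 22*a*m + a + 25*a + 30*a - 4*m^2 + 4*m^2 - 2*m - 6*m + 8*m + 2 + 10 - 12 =24*a^3 + 76*a^2 - 16*a*m^2 + 56*a + m*(-40*a^2 - 40*a)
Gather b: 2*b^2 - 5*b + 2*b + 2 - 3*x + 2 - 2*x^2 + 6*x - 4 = 2*b^2 - 3*b - 2*x^2 + 3*x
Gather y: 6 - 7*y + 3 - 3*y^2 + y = -3*y^2 - 6*y + 9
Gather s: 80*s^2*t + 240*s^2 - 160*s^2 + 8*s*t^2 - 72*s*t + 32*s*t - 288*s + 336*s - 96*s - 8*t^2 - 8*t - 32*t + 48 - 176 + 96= s^2*(80*t + 80) + s*(8*t^2 - 40*t - 48) - 8*t^2 - 40*t - 32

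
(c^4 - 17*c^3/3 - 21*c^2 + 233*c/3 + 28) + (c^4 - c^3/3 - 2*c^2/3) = 2*c^4 - 6*c^3 - 65*c^2/3 + 233*c/3 + 28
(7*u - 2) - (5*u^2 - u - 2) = -5*u^2 + 8*u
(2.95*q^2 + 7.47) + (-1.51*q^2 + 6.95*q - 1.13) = 1.44*q^2 + 6.95*q + 6.34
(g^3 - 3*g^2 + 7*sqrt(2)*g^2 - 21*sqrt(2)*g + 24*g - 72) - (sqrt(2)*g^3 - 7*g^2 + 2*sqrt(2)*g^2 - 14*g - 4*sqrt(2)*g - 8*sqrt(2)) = -sqrt(2)*g^3 + g^3 + 4*g^2 + 5*sqrt(2)*g^2 - 17*sqrt(2)*g + 38*g - 72 + 8*sqrt(2)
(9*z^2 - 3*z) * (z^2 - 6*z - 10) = 9*z^4 - 57*z^3 - 72*z^2 + 30*z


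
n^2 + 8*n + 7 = (n + 1)*(n + 7)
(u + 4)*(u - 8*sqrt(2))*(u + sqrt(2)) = u^3 - 7*sqrt(2)*u^2 + 4*u^2 - 28*sqrt(2)*u - 16*u - 64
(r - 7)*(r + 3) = r^2 - 4*r - 21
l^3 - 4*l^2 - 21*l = l*(l - 7)*(l + 3)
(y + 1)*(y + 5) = y^2 + 6*y + 5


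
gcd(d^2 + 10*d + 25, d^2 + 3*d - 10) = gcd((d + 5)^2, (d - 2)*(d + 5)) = d + 5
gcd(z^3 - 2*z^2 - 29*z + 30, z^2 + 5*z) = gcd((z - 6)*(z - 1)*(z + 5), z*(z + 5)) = z + 5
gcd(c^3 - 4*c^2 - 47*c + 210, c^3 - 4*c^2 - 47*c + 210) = c^3 - 4*c^2 - 47*c + 210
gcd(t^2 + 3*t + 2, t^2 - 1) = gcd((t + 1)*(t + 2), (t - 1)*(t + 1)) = t + 1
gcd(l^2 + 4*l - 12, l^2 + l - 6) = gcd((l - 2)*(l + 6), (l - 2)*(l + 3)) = l - 2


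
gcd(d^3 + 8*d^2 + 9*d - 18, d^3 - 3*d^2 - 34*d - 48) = d + 3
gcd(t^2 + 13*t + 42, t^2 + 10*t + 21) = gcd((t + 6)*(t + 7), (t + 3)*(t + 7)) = t + 7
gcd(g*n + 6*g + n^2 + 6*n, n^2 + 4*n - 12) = n + 6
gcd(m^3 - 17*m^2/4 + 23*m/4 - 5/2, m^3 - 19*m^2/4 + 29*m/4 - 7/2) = m^2 - 3*m + 2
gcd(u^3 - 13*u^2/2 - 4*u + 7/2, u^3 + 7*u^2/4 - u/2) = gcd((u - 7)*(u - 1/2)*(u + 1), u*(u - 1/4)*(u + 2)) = 1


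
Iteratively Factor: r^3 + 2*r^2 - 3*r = (r - 1)*(r^2 + 3*r) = (r - 1)*(r + 3)*(r)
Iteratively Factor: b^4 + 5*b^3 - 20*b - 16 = (b + 2)*(b^3 + 3*b^2 - 6*b - 8) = (b + 2)*(b + 4)*(b^2 - b - 2) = (b - 2)*(b + 2)*(b + 4)*(b + 1)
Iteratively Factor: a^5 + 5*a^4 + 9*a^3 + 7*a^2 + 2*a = (a + 1)*(a^4 + 4*a^3 + 5*a^2 + 2*a) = (a + 1)^2*(a^3 + 3*a^2 + 2*a) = a*(a + 1)^2*(a^2 + 3*a + 2) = a*(a + 1)^3*(a + 2)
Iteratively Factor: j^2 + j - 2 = (j - 1)*(j + 2)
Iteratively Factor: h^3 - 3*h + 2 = (h - 1)*(h^2 + h - 2) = (h - 1)^2*(h + 2)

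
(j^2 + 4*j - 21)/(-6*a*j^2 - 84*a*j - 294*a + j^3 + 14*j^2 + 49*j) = (3 - j)/(6*a*j + 42*a - j^2 - 7*j)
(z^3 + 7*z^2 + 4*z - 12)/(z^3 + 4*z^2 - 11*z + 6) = (z + 2)/(z - 1)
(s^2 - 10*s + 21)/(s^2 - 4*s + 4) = (s^2 - 10*s + 21)/(s^2 - 4*s + 4)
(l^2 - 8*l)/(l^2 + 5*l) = (l - 8)/(l + 5)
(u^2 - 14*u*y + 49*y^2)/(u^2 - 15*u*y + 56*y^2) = (-u + 7*y)/(-u + 8*y)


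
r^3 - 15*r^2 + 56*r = r*(r - 8)*(r - 7)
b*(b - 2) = b^2 - 2*b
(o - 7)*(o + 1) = o^2 - 6*o - 7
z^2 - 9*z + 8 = (z - 8)*(z - 1)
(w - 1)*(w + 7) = w^2 + 6*w - 7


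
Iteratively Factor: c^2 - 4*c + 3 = (c - 1)*(c - 3)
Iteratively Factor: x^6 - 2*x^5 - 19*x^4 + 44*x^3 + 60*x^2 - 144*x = (x - 3)*(x^5 + x^4 - 16*x^3 - 4*x^2 + 48*x) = (x - 3)*(x + 4)*(x^4 - 3*x^3 - 4*x^2 + 12*x) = (x - 3)^2*(x + 4)*(x^3 - 4*x) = x*(x - 3)^2*(x + 4)*(x^2 - 4) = x*(x - 3)^2*(x - 2)*(x + 4)*(x + 2)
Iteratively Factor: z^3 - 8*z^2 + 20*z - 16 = (z - 2)*(z^2 - 6*z + 8) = (z - 4)*(z - 2)*(z - 2)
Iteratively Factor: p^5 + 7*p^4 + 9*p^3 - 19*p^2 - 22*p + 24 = (p - 1)*(p^4 + 8*p^3 + 17*p^2 - 2*p - 24) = (p - 1)*(p + 3)*(p^3 + 5*p^2 + 2*p - 8) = (p - 1)*(p + 3)*(p + 4)*(p^2 + p - 2) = (p - 1)^2*(p + 3)*(p + 4)*(p + 2)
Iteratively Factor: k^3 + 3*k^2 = (k)*(k^2 + 3*k) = k*(k + 3)*(k)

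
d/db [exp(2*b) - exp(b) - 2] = (2*exp(b) - 1)*exp(b)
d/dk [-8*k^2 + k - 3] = 1 - 16*k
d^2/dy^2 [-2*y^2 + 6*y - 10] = -4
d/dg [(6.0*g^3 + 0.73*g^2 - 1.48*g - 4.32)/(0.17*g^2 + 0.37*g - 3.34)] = (1.02*g^4 + 4.44*g^3 - 59.5983*g^2 - 3.4076*g + 6.5416)/(0.0289*g^4 + 0.1258*g^3 - 0.9987*g^2 - 2.4716*g + 11.1556)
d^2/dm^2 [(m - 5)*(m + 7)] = 2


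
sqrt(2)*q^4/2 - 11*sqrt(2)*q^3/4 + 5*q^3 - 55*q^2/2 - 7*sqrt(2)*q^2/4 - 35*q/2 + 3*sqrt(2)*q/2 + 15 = (q - 6)*(q - 1/2)*(q + 5*sqrt(2))*(sqrt(2)*q/2 + sqrt(2)/2)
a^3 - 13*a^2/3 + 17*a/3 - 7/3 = (a - 7/3)*(a - 1)^2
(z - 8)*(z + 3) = z^2 - 5*z - 24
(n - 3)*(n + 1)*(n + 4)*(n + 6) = n^4 + 8*n^3 + n^2 - 78*n - 72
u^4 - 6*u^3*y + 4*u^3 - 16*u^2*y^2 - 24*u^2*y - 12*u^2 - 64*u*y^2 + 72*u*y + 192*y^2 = (u - 2)*(u + 6)*(u - 8*y)*(u + 2*y)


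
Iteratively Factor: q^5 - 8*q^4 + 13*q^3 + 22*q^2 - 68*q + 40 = (q - 1)*(q^4 - 7*q^3 + 6*q^2 + 28*q - 40) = (q - 1)*(q + 2)*(q^3 - 9*q^2 + 24*q - 20) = (q - 5)*(q - 1)*(q + 2)*(q^2 - 4*q + 4) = (q - 5)*(q - 2)*(q - 1)*(q + 2)*(q - 2)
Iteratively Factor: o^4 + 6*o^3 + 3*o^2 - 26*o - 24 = (o + 1)*(o^3 + 5*o^2 - 2*o - 24) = (o + 1)*(o + 3)*(o^2 + 2*o - 8) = (o + 1)*(o + 3)*(o + 4)*(o - 2)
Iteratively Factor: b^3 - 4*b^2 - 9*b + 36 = (b - 4)*(b^2 - 9) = (b - 4)*(b - 3)*(b + 3)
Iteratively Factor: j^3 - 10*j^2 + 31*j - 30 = (j - 3)*(j^2 - 7*j + 10) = (j - 3)*(j - 2)*(j - 5)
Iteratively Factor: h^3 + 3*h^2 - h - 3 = (h + 3)*(h^2 - 1) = (h + 1)*(h + 3)*(h - 1)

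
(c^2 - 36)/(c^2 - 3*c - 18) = (c + 6)/(c + 3)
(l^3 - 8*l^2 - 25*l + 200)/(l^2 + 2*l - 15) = (l^2 - 13*l + 40)/(l - 3)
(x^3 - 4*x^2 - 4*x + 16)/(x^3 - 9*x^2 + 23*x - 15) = (x^3 - 4*x^2 - 4*x + 16)/(x^3 - 9*x^2 + 23*x - 15)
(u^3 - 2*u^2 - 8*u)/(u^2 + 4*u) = (u^2 - 2*u - 8)/(u + 4)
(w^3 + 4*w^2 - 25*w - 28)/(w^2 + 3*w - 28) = w + 1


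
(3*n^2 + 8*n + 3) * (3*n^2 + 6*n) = 9*n^4 + 42*n^3 + 57*n^2 + 18*n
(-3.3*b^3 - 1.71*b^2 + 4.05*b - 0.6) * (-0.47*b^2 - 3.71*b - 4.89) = 1.551*b^5 + 13.0467*b^4 + 20.5776*b^3 - 6.3816*b^2 - 17.5785*b + 2.934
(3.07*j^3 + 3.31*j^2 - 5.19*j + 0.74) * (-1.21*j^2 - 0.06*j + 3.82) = -3.7147*j^5 - 4.1893*j^4 + 17.8087*j^3 + 12.0602*j^2 - 19.8702*j + 2.8268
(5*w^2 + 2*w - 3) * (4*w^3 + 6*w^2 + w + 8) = 20*w^5 + 38*w^4 + 5*w^3 + 24*w^2 + 13*w - 24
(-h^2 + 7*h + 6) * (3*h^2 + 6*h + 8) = -3*h^4 + 15*h^3 + 52*h^2 + 92*h + 48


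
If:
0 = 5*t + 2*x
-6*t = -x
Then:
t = 0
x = 0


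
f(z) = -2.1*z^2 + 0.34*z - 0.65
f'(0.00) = 0.34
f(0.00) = -0.65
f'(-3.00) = 12.94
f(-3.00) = -20.57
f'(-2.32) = 10.08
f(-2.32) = -12.74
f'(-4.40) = 18.82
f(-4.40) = -42.80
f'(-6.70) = 28.48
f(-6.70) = -97.20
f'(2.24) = -9.07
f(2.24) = -10.43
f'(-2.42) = 10.50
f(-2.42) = -13.77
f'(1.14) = -4.45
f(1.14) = -2.99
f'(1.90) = -7.64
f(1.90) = -7.58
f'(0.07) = 0.05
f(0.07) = -0.64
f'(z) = 0.34 - 4.2*z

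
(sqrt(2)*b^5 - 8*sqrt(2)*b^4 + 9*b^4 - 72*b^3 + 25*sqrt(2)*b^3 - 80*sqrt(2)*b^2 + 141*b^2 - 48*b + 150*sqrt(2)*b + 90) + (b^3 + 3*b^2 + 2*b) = sqrt(2)*b^5 - 8*sqrt(2)*b^4 + 9*b^4 - 71*b^3 + 25*sqrt(2)*b^3 - 80*sqrt(2)*b^2 + 144*b^2 - 46*b + 150*sqrt(2)*b + 90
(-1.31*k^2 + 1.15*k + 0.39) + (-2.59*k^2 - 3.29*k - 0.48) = -3.9*k^2 - 2.14*k - 0.09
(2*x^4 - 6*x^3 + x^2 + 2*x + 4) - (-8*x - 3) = 2*x^4 - 6*x^3 + x^2 + 10*x + 7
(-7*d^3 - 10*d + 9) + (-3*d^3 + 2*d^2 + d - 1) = -10*d^3 + 2*d^2 - 9*d + 8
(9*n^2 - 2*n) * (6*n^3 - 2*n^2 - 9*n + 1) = 54*n^5 - 30*n^4 - 77*n^3 + 27*n^2 - 2*n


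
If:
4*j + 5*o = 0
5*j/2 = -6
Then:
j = -12/5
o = 48/25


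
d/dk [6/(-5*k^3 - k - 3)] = 6*(15*k^2 + 1)/(5*k^3 + k + 3)^2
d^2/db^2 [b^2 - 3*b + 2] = 2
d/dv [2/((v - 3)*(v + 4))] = 2*(-2*v - 1)/(v^4 + 2*v^3 - 23*v^2 - 24*v + 144)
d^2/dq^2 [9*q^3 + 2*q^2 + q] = 54*q + 4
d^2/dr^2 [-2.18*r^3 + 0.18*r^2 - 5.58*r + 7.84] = 0.36 - 13.08*r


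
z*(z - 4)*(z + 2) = z^3 - 2*z^2 - 8*z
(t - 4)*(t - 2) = t^2 - 6*t + 8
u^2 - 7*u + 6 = (u - 6)*(u - 1)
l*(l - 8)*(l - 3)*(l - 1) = l^4 - 12*l^3 + 35*l^2 - 24*l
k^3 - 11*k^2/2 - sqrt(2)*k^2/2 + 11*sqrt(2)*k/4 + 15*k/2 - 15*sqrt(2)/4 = (k - 3)*(k - 5/2)*(k - sqrt(2)/2)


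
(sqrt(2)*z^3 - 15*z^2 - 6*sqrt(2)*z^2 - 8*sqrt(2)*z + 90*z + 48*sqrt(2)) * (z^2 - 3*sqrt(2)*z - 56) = sqrt(2)*z^5 - 21*z^4 - 6*sqrt(2)*z^4 - 19*sqrt(2)*z^3 + 126*z^3 + 114*sqrt(2)*z^2 + 888*z^2 - 5328*z + 448*sqrt(2)*z - 2688*sqrt(2)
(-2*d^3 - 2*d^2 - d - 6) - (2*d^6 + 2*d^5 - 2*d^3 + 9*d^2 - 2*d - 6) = -2*d^6 - 2*d^5 - 11*d^2 + d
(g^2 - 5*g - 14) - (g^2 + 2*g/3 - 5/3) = -17*g/3 - 37/3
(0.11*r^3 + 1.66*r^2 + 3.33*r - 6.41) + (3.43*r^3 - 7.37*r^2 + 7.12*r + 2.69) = 3.54*r^3 - 5.71*r^2 + 10.45*r - 3.72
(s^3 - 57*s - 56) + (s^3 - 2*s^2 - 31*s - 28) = 2*s^3 - 2*s^2 - 88*s - 84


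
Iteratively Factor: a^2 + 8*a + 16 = (a + 4)*(a + 4)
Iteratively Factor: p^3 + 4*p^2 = (p)*(p^2 + 4*p) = p*(p + 4)*(p)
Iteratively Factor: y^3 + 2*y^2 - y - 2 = (y + 2)*(y^2 - 1) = (y + 1)*(y + 2)*(y - 1)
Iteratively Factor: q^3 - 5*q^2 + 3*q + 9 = (q - 3)*(q^2 - 2*q - 3) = (q - 3)*(q + 1)*(q - 3)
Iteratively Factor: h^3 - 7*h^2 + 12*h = (h)*(h^2 - 7*h + 12) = h*(h - 4)*(h - 3)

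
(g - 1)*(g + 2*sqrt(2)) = g^2 - g + 2*sqrt(2)*g - 2*sqrt(2)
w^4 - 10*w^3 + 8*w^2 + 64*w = w*(w - 8)*(w - 4)*(w + 2)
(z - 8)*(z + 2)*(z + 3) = z^3 - 3*z^2 - 34*z - 48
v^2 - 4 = (v - 2)*(v + 2)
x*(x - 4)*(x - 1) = x^3 - 5*x^2 + 4*x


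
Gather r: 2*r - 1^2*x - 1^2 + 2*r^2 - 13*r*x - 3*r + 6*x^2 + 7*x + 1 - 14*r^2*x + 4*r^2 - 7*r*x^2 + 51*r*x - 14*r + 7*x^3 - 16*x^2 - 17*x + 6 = r^2*(6 - 14*x) + r*(-7*x^2 + 38*x - 15) + 7*x^3 - 10*x^2 - 11*x + 6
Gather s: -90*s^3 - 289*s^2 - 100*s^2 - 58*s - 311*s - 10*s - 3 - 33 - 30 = -90*s^3 - 389*s^2 - 379*s - 66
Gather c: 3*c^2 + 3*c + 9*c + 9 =3*c^2 + 12*c + 9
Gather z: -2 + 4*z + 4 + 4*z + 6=8*z + 8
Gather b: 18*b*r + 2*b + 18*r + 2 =b*(18*r + 2) + 18*r + 2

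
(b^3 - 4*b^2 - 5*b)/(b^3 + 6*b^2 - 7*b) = (b^2 - 4*b - 5)/(b^2 + 6*b - 7)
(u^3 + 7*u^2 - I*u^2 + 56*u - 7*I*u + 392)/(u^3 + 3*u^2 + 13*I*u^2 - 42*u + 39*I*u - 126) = (u^2 + u*(7 - 8*I) - 56*I)/(u^2 + u*(3 + 6*I) + 18*I)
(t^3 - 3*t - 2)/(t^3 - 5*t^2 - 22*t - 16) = (t^2 - t - 2)/(t^2 - 6*t - 16)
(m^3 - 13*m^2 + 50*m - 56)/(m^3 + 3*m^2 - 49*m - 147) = (m^2 - 6*m + 8)/(m^2 + 10*m + 21)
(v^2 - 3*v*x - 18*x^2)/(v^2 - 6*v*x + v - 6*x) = (v + 3*x)/(v + 1)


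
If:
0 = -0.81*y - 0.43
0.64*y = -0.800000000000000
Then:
No Solution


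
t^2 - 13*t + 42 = (t - 7)*(t - 6)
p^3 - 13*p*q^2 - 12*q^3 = (p - 4*q)*(p + q)*(p + 3*q)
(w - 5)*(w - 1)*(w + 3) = w^3 - 3*w^2 - 13*w + 15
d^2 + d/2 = d*(d + 1/2)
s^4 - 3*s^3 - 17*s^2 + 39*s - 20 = (s - 5)*(s - 1)^2*(s + 4)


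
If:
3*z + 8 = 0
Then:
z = -8/3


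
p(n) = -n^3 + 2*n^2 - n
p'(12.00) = -385.00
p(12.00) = -1452.00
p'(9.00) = -208.00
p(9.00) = -576.00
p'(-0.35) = -2.77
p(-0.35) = 0.64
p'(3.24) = -19.53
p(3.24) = -16.26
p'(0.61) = 0.32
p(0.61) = -0.09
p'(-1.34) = -11.75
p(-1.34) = 7.34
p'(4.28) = -38.84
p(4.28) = -46.05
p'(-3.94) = -63.33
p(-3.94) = 96.15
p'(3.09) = -17.28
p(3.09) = -13.50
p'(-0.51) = -3.82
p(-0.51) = 1.16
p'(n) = -3*n^2 + 4*n - 1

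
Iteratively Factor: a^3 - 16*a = (a)*(a^2 - 16) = a*(a - 4)*(a + 4)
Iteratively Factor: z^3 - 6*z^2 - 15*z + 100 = (z - 5)*(z^2 - z - 20) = (z - 5)^2*(z + 4)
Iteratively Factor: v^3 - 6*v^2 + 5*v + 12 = (v + 1)*(v^2 - 7*v + 12) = (v - 3)*(v + 1)*(v - 4)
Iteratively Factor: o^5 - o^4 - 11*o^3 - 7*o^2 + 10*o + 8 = (o + 2)*(o^4 - 3*o^3 - 5*o^2 + 3*o + 4) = (o + 1)*(o + 2)*(o^3 - 4*o^2 - o + 4) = (o - 1)*(o + 1)*(o + 2)*(o^2 - 3*o - 4) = (o - 1)*(o + 1)^2*(o + 2)*(o - 4)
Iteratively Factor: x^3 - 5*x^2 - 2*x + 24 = (x + 2)*(x^2 - 7*x + 12) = (x - 3)*(x + 2)*(x - 4)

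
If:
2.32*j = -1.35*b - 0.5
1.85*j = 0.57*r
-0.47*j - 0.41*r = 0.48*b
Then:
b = -0.68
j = 0.18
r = 0.59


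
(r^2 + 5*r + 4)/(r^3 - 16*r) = (r + 1)/(r*(r - 4))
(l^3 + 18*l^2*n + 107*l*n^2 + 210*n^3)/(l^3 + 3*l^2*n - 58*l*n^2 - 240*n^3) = (l + 7*n)/(l - 8*n)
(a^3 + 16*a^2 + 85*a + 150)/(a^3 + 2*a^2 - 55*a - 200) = (a + 6)/(a - 8)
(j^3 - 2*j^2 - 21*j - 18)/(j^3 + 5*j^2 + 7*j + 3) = (j - 6)/(j + 1)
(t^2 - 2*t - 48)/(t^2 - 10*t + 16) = (t + 6)/(t - 2)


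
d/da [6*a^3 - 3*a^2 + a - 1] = 18*a^2 - 6*a + 1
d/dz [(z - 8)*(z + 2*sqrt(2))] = 2*z - 8 + 2*sqrt(2)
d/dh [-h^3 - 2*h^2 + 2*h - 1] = -3*h^2 - 4*h + 2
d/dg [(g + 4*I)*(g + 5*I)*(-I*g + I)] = -3*I*g^2 + 2*g*(9 + I) - 9 + 20*I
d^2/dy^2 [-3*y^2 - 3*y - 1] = -6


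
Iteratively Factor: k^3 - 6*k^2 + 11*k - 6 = (k - 2)*(k^2 - 4*k + 3) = (k - 3)*(k - 2)*(k - 1)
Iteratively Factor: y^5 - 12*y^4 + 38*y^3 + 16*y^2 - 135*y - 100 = (y - 5)*(y^4 - 7*y^3 + 3*y^2 + 31*y + 20) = (y - 5)*(y + 1)*(y^3 - 8*y^2 + 11*y + 20) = (y - 5)*(y + 1)^2*(y^2 - 9*y + 20) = (y - 5)*(y - 4)*(y + 1)^2*(y - 5)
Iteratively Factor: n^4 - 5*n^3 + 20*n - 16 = (n + 2)*(n^3 - 7*n^2 + 14*n - 8) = (n - 1)*(n + 2)*(n^2 - 6*n + 8) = (n - 4)*(n - 1)*(n + 2)*(n - 2)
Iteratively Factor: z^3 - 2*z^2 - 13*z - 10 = (z + 2)*(z^2 - 4*z - 5) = (z - 5)*(z + 2)*(z + 1)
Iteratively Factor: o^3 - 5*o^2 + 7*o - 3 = (o - 1)*(o^2 - 4*o + 3) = (o - 1)^2*(o - 3)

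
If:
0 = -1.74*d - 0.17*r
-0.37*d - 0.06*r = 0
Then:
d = 0.00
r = 0.00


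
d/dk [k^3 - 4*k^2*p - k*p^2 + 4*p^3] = 3*k^2 - 8*k*p - p^2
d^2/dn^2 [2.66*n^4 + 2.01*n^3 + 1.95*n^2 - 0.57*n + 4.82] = 31.92*n^2 + 12.06*n + 3.9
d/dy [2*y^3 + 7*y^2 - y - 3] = 6*y^2 + 14*y - 1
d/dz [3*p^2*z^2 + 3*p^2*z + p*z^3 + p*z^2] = p*(6*p*z + 3*p + 3*z^2 + 2*z)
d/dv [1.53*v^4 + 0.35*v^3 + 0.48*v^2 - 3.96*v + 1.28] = 6.12*v^3 + 1.05*v^2 + 0.96*v - 3.96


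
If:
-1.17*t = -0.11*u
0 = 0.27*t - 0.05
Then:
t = 0.19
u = 1.97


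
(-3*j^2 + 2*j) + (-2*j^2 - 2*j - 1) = -5*j^2 - 1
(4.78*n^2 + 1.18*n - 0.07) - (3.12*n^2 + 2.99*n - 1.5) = 1.66*n^2 - 1.81*n + 1.43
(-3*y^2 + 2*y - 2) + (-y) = -3*y^2 + y - 2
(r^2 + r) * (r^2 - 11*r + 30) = r^4 - 10*r^3 + 19*r^2 + 30*r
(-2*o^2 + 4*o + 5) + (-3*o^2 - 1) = -5*o^2 + 4*o + 4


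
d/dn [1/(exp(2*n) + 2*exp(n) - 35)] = -2*(exp(n) + 1)*exp(n)/(exp(2*n) + 2*exp(n) - 35)^2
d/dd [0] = 0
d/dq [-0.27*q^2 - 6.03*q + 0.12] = -0.54*q - 6.03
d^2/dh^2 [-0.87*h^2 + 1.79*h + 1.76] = -1.74000000000000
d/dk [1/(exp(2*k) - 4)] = -2*exp(2*k)/(exp(2*k) - 4)^2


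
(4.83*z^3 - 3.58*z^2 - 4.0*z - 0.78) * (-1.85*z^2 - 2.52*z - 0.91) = -8.9355*z^5 - 5.5486*z^4 + 12.0263*z^3 + 14.7808*z^2 + 5.6056*z + 0.7098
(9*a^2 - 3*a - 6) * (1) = 9*a^2 - 3*a - 6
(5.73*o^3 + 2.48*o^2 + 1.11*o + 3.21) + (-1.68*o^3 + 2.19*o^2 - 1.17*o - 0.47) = 4.05*o^3 + 4.67*o^2 - 0.0599999999999998*o + 2.74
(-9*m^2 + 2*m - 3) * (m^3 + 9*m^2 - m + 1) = -9*m^5 - 79*m^4 + 24*m^3 - 38*m^2 + 5*m - 3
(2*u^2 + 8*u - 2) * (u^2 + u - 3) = 2*u^4 + 10*u^3 - 26*u + 6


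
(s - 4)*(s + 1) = s^2 - 3*s - 4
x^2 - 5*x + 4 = (x - 4)*(x - 1)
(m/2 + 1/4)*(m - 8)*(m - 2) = m^3/2 - 19*m^2/4 + 11*m/2 + 4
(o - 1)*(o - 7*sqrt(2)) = o^2 - 7*sqrt(2)*o - o + 7*sqrt(2)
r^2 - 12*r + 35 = (r - 7)*(r - 5)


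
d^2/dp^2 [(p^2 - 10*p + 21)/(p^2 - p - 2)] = 6*(-3*p^3 + 23*p^2 - 41*p + 29)/(p^6 - 3*p^5 - 3*p^4 + 11*p^3 + 6*p^2 - 12*p - 8)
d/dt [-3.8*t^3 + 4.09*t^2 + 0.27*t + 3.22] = -11.4*t^2 + 8.18*t + 0.27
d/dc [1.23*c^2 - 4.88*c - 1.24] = 2.46*c - 4.88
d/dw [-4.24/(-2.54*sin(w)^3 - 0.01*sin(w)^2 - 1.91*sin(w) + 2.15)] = (-0.0848*sin(w) + 16.1544*cos(2*w) - 24.2528)*cos(w)/(2.54*sin(w)^3 + 0.01*sin(w)^2 + 1.91*sin(w) - 2.15)^2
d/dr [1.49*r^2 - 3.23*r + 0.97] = 2.98*r - 3.23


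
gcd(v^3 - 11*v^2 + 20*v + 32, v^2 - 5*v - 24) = v - 8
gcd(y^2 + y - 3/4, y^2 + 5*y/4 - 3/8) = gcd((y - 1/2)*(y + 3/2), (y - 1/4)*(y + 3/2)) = y + 3/2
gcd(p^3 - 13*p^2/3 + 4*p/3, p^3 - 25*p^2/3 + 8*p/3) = p^2 - p/3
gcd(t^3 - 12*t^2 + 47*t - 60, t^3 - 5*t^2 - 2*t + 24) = t^2 - 7*t + 12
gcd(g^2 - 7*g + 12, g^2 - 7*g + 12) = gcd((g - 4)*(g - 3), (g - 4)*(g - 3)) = g^2 - 7*g + 12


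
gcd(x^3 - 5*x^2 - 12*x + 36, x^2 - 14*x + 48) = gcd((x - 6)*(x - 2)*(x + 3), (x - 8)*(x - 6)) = x - 6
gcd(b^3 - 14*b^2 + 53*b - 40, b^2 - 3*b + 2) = b - 1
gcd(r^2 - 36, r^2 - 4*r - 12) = r - 6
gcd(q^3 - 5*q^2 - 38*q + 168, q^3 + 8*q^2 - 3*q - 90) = q + 6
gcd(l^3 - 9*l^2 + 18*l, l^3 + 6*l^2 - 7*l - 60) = l - 3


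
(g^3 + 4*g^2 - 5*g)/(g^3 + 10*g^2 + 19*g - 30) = g/(g + 6)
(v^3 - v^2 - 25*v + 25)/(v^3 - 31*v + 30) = (v + 5)/(v + 6)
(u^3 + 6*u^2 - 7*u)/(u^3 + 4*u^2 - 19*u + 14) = u/(u - 2)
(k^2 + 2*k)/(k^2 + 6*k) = (k + 2)/(k + 6)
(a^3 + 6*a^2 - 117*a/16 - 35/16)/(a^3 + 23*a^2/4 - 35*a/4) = (a + 1/4)/a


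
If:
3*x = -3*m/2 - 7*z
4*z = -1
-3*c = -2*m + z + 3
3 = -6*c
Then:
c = -1/2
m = 5/8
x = 13/48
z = -1/4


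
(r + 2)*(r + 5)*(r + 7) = r^3 + 14*r^2 + 59*r + 70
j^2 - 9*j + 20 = (j - 5)*(j - 4)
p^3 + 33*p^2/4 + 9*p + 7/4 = (p + 1/4)*(p + 1)*(p + 7)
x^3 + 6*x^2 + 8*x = x*(x + 2)*(x + 4)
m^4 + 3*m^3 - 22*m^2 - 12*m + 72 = (m - 3)*(m - 2)*(m + 2)*(m + 6)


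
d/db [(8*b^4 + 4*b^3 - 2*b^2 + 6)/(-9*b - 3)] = 2*(-36*b^4 - 28*b^3 - 3*b^2 + 2*b + 9)/(3*(9*b^2 + 6*b + 1))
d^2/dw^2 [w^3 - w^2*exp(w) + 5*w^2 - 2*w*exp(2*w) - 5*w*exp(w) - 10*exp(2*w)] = -w^2*exp(w) - 8*w*exp(2*w) - 9*w*exp(w) + 6*w - 48*exp(2*w) - 12*exp(w) + 10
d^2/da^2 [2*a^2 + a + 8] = 4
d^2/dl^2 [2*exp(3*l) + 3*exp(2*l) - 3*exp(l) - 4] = (18*exp(2*l) + 12*exp(l) - 3)*exp(l)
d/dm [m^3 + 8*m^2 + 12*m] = 3*m^2 + 16*m + 12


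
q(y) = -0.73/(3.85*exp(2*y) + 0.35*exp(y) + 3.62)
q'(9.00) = 0.00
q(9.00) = 0.00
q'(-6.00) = 0.00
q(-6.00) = -0.20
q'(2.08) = 0.01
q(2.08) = -0.00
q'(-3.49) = 0.00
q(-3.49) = -0.20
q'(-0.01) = 0.10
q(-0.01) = -0.09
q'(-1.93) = 0.01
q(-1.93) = -0.19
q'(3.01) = 0.00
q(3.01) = -0.00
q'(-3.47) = 0.00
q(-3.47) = -0.20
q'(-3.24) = 0.00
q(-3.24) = -0.20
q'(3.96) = 0.00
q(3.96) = -0.00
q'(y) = -0.73*(-7.7*exp(2*y) - 0.35*exp(y))/(3.85*exp(2*y) + 0.35*exp(y) + 3.62)^2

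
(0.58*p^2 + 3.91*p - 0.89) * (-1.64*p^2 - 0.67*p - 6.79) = -0.9512*p^4 - 6.801*p^3 - 5.0983*p^2 - 25.9526*p + 6.0431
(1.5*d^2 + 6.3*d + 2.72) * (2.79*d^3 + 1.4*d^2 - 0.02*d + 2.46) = 4.185*d^5 + 19.677*d^4 + 16.3788*d^3 + 7.372*d^2 + 15.4436*d + 6.6912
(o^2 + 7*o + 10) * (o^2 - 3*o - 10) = o^4 + 4*o^3 - 21*o^2 - 100*o - 100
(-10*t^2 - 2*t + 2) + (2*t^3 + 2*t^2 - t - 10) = 2*t^3 - 8*t^2 - 3*t - 8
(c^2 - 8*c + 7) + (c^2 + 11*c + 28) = 2*c^2 + 3*c + 35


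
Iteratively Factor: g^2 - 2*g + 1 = (g - 1)*(g - 1)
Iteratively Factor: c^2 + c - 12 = (c + 4)*(c - 3)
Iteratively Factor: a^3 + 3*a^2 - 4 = (a + 2)*(a^2 + a - 2) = (a - 1)*(a + 2)*(a + 2)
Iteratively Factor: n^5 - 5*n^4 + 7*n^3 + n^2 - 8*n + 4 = (n - 1)*(n^4 - 4*n^3 + 3*n^2 + 4*n - 4) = (n - 1)*(n + 1)*(n^3 - 5*n^2 + 8*n - 4) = (n - 2)*(n - 1)*(n + 1)*(n^2 - 3*n + 2) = (n - 2)^2*(n - 1)*(n + 1)*(n - 1)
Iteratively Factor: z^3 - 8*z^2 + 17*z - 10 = (z - 2)*(z^2 - 6*z + 5) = (z - 2)*(z - 1)*(z - 5)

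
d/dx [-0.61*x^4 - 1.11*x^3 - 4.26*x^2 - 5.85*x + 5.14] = -2.44*x^3 - 3.33*x^2 - 8.52*x - 5.85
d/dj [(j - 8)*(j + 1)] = 2*j - 7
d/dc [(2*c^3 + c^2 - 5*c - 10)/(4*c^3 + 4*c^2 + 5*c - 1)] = (4*c^4 + 60*c^3 + 139*c^2 + 78*c + 55)/(16*c^6 + 32*c^5 + 56*c^4 + 32*c^3 + 17*c^2 - 10*c + 1)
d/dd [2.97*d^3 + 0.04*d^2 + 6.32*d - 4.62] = 8.91*d^2 + 0.08*d + 6.32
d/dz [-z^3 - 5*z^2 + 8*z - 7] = -3*z^2 - 10*z + 8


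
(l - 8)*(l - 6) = l^2 - 14*l + 48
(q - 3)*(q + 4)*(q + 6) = q^3 + 7*q^2 - 6*q - 72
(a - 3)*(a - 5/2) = a^2 - 11*a/2 + 15/2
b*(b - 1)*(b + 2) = b^3 + b^2 - 2*b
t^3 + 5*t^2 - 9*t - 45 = (t - 3)*(t + 3)*(t + 5)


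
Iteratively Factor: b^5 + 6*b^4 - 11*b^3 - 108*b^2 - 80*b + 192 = (b + 4)*(b^4 + 2*b^3 - 19*b^2 - 32*b + 48) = (b - 4)*(b + 4)*(b^3 + 6*b^2 + 5*b - 12) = (b - 4)*(b - 1)*(b + 4)*(b^2 + 7*b + 12) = (b - 4)*(b - 1)*(b + 3)*(b + 4)*(b + 4)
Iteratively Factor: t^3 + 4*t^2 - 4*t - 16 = (t + 4)*(t^2 - 4) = (t - 2)*(t + 4)*(t + 2)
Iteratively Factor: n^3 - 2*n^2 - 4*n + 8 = (n + 2)*(n^2 - 4*n + 4) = (n - 2)*(n + 2)*(n - 2)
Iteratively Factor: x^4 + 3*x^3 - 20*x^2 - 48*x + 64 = (x - 1)*(x^3 + 4*x^2 - 16*x - 64) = (x - 4)*(x - 1)*(x^2 + 8*x + 16) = (x - 4)*(x - 1)*(x + 4)*(x + 4)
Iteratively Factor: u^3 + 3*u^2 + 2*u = (u + 1)*(u^2 + 2*u) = u*(u + 1)*(u + 2)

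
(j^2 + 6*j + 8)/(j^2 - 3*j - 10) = (j + 4)/(j - 5)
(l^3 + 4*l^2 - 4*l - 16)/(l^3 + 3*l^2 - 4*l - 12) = (l + 4)/(l + 3)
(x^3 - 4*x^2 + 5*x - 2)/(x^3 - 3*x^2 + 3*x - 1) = (x - 2)/(x - 1)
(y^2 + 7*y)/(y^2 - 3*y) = (y + 7)/(y - 3)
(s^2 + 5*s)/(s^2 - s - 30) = s/(s - 6)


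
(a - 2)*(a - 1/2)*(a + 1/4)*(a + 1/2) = a^4 - 7*a^3/4 - 3*a^2/4 + 7*a/16 + 1/8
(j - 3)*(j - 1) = j^2 - 4*j + 3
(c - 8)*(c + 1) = c^2 - 7*c - 8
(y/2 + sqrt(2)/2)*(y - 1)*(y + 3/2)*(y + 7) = y^4/2 + sqrt(2)*y^3/2 + 15*y^3/4 + y^2 + 15*sqrt(2)*y^2/4 - 21*y/4 + sqrt(2)*y - 21*sqrt(2)/4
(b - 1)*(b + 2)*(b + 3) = b^3 + 4*b^2 + b - 6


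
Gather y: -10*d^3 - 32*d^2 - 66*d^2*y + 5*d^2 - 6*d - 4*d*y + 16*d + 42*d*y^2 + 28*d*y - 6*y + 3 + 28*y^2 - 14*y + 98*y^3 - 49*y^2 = -10*d^3 - 27*d^2 + 10*d + 98*y^3 + y^2*(42*d - 21) + y*(-66*d^2 + 24*d - 20) + 3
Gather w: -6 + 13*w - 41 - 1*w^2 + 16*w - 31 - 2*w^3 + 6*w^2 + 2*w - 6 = -2*w^3 + 5*w^2 + 31*w - 84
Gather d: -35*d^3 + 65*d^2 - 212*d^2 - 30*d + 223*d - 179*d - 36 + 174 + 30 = -35*d^3 - 147*d^2 + 14*d + 168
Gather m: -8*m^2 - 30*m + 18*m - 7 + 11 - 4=-8*m^2 - 12*m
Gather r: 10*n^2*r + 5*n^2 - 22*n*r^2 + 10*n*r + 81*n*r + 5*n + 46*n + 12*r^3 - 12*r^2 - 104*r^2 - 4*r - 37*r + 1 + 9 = 5*n^2 + 51*n + 12*r^3 + r^2*(-22*n - 116) + r*(10*n^2 + 91*n - 41) + 10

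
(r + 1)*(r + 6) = r^2 + 7*r + 6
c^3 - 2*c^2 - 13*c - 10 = (c - 5)*(c + 1)*(c + 2)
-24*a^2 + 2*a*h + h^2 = (-4*a + h)*(6*a + h)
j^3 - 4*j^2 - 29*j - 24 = (j - 8)*(j + 1)*(j + 3)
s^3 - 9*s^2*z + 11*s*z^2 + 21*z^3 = (s - 7*z)*(s - 3*z)*(s + z)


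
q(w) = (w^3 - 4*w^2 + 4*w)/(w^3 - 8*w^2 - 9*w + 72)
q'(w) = (-3*w^2 + 16*w + 9)*(w^3 - 4*w^2 + 4*w)/(w^3 - 8*w^2 - 9*w + 72)^2 + (3*w^2 - 8*w + 4)/(w^3 - 8*w^2 - 9*w + 72)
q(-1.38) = -0.24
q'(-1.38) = 0.38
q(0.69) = 0.02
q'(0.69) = 0.00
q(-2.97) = -37.34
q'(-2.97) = 1262.59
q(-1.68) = -0.38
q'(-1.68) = 0.60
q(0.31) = 0.01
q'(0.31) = 0.03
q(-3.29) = 4.47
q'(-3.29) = 13.47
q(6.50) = -2.64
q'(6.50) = -2.31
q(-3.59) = 2.49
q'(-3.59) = 3.23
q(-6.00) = 1.02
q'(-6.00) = 0.10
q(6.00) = -1.78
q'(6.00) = -1.28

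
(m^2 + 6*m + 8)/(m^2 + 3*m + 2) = (m + 4)/(m + 1)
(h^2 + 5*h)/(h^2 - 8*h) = (h + 5)/(h - 8)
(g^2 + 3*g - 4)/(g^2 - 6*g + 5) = (g + 4)/(g - 5)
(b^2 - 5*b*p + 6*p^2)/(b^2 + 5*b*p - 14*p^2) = (b - 3*p)/(b + 7*p)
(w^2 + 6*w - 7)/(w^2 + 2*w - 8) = (w^2 + 6*w - 7)/(w^2 + 2*w - 8)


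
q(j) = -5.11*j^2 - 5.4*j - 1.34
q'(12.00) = -128.04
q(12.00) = -801.98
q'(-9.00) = 86.58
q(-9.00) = -366.65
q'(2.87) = -34.73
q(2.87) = -58.93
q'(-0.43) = -1.01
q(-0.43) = 0.04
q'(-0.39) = -1.41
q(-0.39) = -0.01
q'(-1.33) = 8.19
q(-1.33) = -3.20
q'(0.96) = -15.21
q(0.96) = -11.23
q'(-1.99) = 14.94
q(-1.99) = -10.83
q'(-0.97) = 4.51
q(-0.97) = -0.91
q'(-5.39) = 49.69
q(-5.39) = -120.69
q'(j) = -10.22*j - 5.4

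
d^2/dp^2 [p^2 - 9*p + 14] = 2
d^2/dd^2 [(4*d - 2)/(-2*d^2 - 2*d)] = 2*(-2*d^3 + 3*d^2 + 3*d + 1)/(d^3*(d^3 + 3*d^2 + 3*d + 1))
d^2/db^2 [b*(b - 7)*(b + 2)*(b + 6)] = 12*b^2 + 6*b - 88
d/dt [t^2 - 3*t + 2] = 2*t - 3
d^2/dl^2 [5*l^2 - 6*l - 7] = 10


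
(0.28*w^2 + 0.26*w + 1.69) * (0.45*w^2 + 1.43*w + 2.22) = 0.126*w^4 + 0.5174*w^3 + 1.7539*w^2 + 2.9939*w + 3.7518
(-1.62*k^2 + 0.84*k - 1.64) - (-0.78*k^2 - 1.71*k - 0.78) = -0.84*k^2 + 2.55*k - 0.86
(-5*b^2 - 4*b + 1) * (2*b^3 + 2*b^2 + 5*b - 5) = -10*b^5 - 18*b^4 - 31*b^3 + 7*b^2 + 25*b - 5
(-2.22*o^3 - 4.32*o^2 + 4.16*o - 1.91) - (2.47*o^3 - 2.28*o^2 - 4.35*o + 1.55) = -4.69*o^3 - 2.04*o^2 + 8.51*o - 3.46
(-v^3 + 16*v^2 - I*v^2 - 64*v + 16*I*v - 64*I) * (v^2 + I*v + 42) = -v^5 + 16*v^4 - 2*I*v^4 - 105*v^3 + 32*I*v^3 + 656*v^2 - 170*I*v^2 - 2624*v + 672*I*v - 2688*I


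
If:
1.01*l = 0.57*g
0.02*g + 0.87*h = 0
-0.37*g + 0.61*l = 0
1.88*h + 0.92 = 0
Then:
No Solution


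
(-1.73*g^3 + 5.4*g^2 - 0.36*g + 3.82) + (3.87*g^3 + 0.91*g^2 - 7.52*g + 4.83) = 2.14*g^3 + 6.31*g^2 - 7.88*g + 8.65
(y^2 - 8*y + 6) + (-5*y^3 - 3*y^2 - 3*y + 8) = -5*y^3 - 2*y^2 - 11*y + 14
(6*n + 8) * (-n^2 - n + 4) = -6*n^3 - 14*n^2 + 16*n + 32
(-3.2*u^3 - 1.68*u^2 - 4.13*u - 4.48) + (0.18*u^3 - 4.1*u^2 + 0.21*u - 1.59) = -3.02*u^3 - 5.78*u^2 - 3.92*u - 6.07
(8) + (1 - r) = 9 - r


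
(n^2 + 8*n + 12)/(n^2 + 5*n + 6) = (n + 6)/(n + 3)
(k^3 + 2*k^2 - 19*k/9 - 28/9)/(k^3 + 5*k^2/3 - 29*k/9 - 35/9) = (3*k - 4)/(3*k - 5)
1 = 1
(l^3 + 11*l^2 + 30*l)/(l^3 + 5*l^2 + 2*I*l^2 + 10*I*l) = (l + 6)/(l + 2*I)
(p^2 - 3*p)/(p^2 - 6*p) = (p - 3)/(p - 6)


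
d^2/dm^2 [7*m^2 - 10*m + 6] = 14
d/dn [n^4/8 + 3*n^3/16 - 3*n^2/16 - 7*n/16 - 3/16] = n^3/2 + 9*n^2/16 - 3*n/8 - 7/16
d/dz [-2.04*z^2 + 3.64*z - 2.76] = 3.64 - 4.08*z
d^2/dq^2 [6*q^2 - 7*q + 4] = 12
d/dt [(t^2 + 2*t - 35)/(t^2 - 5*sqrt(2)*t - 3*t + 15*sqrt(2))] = (2*(t + 1)*(t^2 - 5*sqrt(2)*t - 3*t + 15*sqrt(2)) + (-2*t + 3 + 5*sqrt(2))*(t^2 + 2*t - 35))/(t^2 - 5*sqrt(2)*t - 3*t + 15*sqrt(2))^2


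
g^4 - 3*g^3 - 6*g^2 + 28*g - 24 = (g - 2)^3*(g + 3)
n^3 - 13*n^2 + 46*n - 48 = (n - 8)*(n - 3)*(n - 2)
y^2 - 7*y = y*(y - 7)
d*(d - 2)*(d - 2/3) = d^3 - 8*d^2/3 + 4*d/3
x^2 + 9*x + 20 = (x + 4)*(x + 5)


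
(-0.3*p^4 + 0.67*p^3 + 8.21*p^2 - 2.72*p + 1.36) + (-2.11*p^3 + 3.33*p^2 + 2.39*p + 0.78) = -0.3*p^4 - 1.44*p^3 + 11.54*p^2 - 0.33*p + 2.14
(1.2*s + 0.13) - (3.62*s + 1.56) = -2.42*s - 1.43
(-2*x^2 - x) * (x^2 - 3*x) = -2*x^4 + 5*x^3 + 3*x^2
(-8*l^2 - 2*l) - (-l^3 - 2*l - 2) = l^3 - 8*l^2 + 2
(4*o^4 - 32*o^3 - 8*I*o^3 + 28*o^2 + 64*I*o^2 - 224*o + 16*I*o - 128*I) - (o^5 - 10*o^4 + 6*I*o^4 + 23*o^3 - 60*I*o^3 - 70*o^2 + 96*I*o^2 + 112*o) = -o^5 + 14*o^4 - 6*I*o^4 - 55*o^3 + 52*I*o^3 + 98*o^2 - 32*I*o^2 - 336*o + 16*I*o - 128*I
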